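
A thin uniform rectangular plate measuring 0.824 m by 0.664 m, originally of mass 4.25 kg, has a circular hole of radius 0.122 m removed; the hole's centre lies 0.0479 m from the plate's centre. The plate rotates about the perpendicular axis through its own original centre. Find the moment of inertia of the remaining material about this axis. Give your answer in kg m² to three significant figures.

0.393

Unpierced body about its centre: I₀ = (1/12)M(a²+b²) = (1/12)(4.25)[(0.824)² + (0.664)²] = 0.39662 kg m².
The removed disk has mass m = M·πr²/(ab) = (4.25)·π(0.122)²/(0.824·0.664) = 0.36321 kg (same uniform areal density).
Its moment of inertia about the rotation axis (parallel-axis theorem): I_hole = (1/2)mr² + md² = (1/2)(0.36321)(0.122)² + (0.36321)(0.0479)² = 0.0035364 kg m².
Treating the hole as negative mass, I = I₀ − I_hole = 0.39662 − 0.0035364 = 0.39308 kg m².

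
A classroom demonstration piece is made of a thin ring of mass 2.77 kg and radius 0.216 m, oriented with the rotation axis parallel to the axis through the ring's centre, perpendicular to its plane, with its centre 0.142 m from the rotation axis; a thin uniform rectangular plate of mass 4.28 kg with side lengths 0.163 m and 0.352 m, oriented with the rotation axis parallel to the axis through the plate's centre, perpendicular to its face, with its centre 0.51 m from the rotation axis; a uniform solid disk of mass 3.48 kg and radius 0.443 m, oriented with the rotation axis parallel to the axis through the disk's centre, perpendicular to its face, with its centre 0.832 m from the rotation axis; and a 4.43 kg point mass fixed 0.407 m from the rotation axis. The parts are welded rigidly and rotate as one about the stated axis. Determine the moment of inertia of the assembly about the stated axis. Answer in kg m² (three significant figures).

Thin ring: I_cm = MR² = (2.77)(0.216)² = 0.12924 kg m²; centre at d = 0.142 m, so the parallel axis theorem gives I = 0.12924 + (2.77)(0.142)² = 0.18509 kg m².
Rectangular plate: I_cm = (1/12)M(a²+b²) = (1/12)(4.28)[(0.163)² + (0.352)²] = 0.053669 kg m²; centre at d = 0.51 m, so the parallel axis theorem gives I = 0.053669 + (4.28)(0.51)² = 1.1669 kg m².
Solid disk: I_cm = (1/2)MR² = (1/2)(3.48)(0.443)² = 0.34147 kg m²; centre at d = 0.832 m, so the parallel axis theorem gives I = 0.34147 + (3.48)(0.832)² = 2.7504 kg m².
Point mass: I_cm = 0; centre at d = 0.407 m, so the parallel axis theorem gives I = 0 + (4.43)(0.407)² = 0.73383 kg m².
Total I = 0.18509 + 1.1669 + 2.7504 + 0.73383 = 4.8362 kg m².

4.84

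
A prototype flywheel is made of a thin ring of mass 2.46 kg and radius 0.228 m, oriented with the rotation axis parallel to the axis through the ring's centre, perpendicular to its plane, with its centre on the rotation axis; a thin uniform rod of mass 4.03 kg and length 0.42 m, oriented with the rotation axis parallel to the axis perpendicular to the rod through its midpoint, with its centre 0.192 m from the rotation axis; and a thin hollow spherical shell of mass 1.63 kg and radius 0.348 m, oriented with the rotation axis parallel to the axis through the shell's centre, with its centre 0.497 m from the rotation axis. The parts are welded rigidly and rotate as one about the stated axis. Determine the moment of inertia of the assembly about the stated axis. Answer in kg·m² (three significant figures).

Thin ring: I_cm = MR² = (2.46)(0.228)² = 0.12788 kg·m²; axis through the centre, so I = 0.12788 kg·m².
Thin rod: I_cm = (1/12)ML² = (1/12)(4.03)(0.42)² = 0.059241 kg·m²; centre at d = 0.192 m, so I = I_cm + Md² gives I = 0.059241 + (4.03)(0.192)² = 0.2078 kg·m².
Spherical shell: I_cm = (2/3)MR² = (2/3)(1.63)(0.348)² = 0.1316 kg·m²; centre at d = 0.497 m, so I = I_cm + Md² gives I = 0.1316 + (1.63)(0.497)² = 0.53422 kg·m².
Total I = 0.12788 + 0.2078 + 0.53422 = 0.86991 kg·m².

0.870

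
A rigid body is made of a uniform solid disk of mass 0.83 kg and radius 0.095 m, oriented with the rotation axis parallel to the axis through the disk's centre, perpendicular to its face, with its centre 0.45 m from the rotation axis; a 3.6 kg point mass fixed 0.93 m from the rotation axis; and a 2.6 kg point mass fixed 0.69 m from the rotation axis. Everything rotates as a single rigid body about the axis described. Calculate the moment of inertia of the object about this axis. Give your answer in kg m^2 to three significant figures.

Solid disk: I_cm = (1/2)MR² = (1/2)(0.83)(0.095)² = 0.0037454 kg m^2; centre at d = 0.45 m, so the parallel axis theorem gives I = 0.0037454 + (0.83)(0.45)² = 0.17182 kg m^2.
Point mass: I_cm = 0; centre at d = 0.93 m, so the parallel axis theorem gives I = 0 + (3.6)(0.93)² = 3.1136 kg m^2.
Point mass: I_cm = 0; centre at d = 0.69 m, so the parallel axis theorem gives I = 0 + (2.6)(0.69)² = 1.2379 kg m^2.
Total I = 0.17182 + 3.1136 + 1.2379 = 4.5233 kg m^2.

4.52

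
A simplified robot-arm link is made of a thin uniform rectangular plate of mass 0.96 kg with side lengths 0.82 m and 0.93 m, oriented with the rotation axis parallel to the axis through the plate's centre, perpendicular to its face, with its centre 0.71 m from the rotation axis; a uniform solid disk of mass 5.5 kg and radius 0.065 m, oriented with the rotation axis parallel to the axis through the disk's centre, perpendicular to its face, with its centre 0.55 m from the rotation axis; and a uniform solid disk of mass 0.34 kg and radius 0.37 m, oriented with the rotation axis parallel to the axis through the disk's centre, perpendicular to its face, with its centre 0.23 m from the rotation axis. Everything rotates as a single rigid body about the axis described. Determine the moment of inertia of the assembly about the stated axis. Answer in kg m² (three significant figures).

2.32

Rectangular plate: I_cm = (1/12)M(a²+b²) = (1/12)(0.96)[(0.82)² + (0.93)²] = 0.12298 kg m²; centre at d = 0.71 m, so the parallel axis theorem gives I = 0.12298 + (0.96)(0.71)² = 0.60692 kg m².
Solid disk: I_cm = (1/2)MR² = (1/2)(5.5)(0.065)² = 0.011619 kg m²; centre at d = 0.55 m, so the parallel axis theorem gives I = 0.011619 + (5.5)(0.55)² = 1.6754 kg m².
Solid disk: I_cm = (1/2)MR² = (1/2)(0.34)(0.37)² = 0.023273 kg m²; centre at d = 0.23 m, so the parallel axis theorem gives I = 0.023273 + (0.34)(0.23)² = 0.041259 kg m².
Total I = 0.60692 + 1.6754 + 0.041259 = 2.3235 kg m².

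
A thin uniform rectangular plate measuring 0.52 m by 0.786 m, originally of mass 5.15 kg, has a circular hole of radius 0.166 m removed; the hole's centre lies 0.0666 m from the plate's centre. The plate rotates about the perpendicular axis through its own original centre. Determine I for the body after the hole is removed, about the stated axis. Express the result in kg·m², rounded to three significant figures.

Unpierced body about its centre: I₀ = (1/12)M(a²+b²) = (1/12)(5.15)[(0.52)² + (0.786)²] = 0.38118 kg·m².
The removed disk has mass m = M·πr²/(ab) = (5.15)·π(0.166)²/(0.52·0.786) = 1.0908 kg (same uniform areal density).
Its moment of inertia about the rotation axis (parallel-axis theorem): I_hole = (1/2)mr² + md² = (1/2)(1.0908)(0.166)² + (1.0908)(0.0666)² = 0.019867 kg·m².
Treating the hole as negative mass, I = I₀ − I_hole = 0.38118 − 0.019867 = 0.36132 kg·m².

0.361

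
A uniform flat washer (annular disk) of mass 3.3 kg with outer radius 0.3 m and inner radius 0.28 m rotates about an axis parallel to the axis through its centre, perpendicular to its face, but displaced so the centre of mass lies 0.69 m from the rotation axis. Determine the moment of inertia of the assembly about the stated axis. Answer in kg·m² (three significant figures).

1.85

I_cm = (1/2)M(R²+r²) = (1/2)(3.3)[(0.3)² + (0.28)²] = 0.27786 kg·m²; centre at d = 0.69 m, so I = I_cm + Md² gives I = 0.27786 + (3.3)(0.69)² = 1.849 kg·m².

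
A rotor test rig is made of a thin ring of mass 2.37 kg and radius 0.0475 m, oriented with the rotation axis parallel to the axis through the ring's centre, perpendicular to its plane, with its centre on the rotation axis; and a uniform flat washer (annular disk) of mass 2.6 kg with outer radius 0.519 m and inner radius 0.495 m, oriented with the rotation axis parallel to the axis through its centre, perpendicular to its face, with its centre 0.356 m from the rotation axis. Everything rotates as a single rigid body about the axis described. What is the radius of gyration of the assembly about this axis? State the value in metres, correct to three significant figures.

Thin ring: I_cm = MR² = (2.37)(0.0475)² = 0.0053473 kg·m²; axis through the centre, so I = 0.0053473 kg·m².
Annular disk: I_cm = (1/2)M(R²+r²) = (1/2)(2.6)[(0.519)² + (0.495)²] = 0.6687 kg·m²; centre at d = 0.356 m, so the parallel axis theorem gives I = 0.6687 + (2.6)(0.356)² = 0.99822 kg·m².
Total I = 1.0036 kg·m²; total mass M = 4.97 kg.
k = √(I/M) = √(1.0036/4.97) = 0.44936 m.

0.449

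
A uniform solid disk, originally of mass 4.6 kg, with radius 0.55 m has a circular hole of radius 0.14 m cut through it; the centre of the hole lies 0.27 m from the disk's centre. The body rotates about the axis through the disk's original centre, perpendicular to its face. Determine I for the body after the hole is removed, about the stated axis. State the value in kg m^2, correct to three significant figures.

Unpierced body about its centre: I₀ = (1/2)MR² = (1/2)(4.6)(0.55)² = 0.69575 kg m^2.
The removed disk has mass m = M·(r/R)² = (4.6)(0.14/0.55)² = 0.29805 kg (same uniform areal density).
Its moment of inertia about the rotation axis (parallel-axis theorem): I_hole = (1/2)mr² + md² = (1/2)(0.29805)(0.14)² + (0.29805)(0.27)² = 0.024649 kg m^2.
Treating the hole as negative mass, I = I₀ − I_hole = 0.69575 − 0.024649 = 0.6711 kg m^2.

0.671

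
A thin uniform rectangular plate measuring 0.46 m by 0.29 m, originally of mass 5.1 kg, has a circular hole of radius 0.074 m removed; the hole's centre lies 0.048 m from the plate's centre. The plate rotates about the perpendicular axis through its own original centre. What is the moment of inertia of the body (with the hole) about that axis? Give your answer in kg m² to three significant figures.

0.122

Unpierced body about its centre: I₀ = (1/12)M(a²+b²) = (1/12)(5.1)[(0.46)² + (0.29)²] = 0.12567 kg m².
The removed disk has mass m = M·πr²/(ab) = (5.1)·π(0.074)²/(0.46·0.29) = 0.6577 kg (same uniform areal density).
Its moment of inertia about the rotation axis (parallel-axis theorem): I_hole = (1/2)mr² + md² = (1/2)(0.6577)(0.074)² + (0.6577)(0.048)² = 0.0033161 kg m².
Treating the hole as negative mass, I = I₀ − I_hole = 0.12567 − 0.0033161 = 0.12236 kg m².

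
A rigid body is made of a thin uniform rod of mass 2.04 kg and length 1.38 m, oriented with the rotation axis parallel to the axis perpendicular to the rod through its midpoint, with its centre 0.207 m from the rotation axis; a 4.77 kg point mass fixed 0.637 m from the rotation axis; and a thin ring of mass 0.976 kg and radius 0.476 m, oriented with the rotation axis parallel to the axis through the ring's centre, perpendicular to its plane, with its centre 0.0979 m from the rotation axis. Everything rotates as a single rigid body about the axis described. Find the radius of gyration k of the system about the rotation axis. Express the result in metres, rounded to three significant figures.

Thin rod: I_cm = (1/12)ML² = (1/12)(2.04)(1.38)² = 0.32375 kg m^2; centre at d = 0.207 m, so the parallel axis theorem gives I = 0.32375 + (2.04)(0.207)² = 0.41116 kg m^2.
Point mass: I_cm = 0; centre at d = 0.637 m, so the parallel axis theorem gives I = 0 + (4.77)(0.637)² = 1.9355 kg m^2.
Thin ring: I_cm = MR² = (0.976)(0.476)² = 0.22114 kg m^2; centre at d = 0.0979 m, so the parallel axis theorem gives I = 0.22114 + (0.976)(0.0979)² = 0.23049 kg m^2.
Total I = 2.5772 kg m^2; total mass M = 7.786 kg.
k = √(I/M) = √(2.5772/7.786) = 0.57533 m.

0.575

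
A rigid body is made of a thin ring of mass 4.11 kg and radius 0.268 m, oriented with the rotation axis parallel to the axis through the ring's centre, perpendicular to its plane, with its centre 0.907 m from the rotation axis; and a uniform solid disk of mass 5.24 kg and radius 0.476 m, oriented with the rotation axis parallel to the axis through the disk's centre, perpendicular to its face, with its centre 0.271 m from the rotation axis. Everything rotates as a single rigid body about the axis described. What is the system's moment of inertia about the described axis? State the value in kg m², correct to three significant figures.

Thin ring: I_cm = MR² = (4.11)(0.268)² = 0.2952 kg m²; centre at d = 0.907 m, so the parallel axis theorem gives I = 0.2952 + (4.11)(0.907)² = 3.6763 kg m².
Solid disk: I_cm = (1/2)MR² = (1/2)(5.24)(0.476)² = 0.59363 kg m²; centre at d = 0.271 m, so the parallel axis theorem gives I = 0.59363 + (5.24)(0.271)² = 0.97846 kg m².
Total I = 3.6763 + 0.97846 = 4.6547 kg m².

4.65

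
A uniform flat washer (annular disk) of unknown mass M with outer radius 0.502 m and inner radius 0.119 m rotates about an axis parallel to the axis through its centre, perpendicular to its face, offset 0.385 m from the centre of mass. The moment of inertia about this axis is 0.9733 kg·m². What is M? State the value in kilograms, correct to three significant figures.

I = I_cm + Md² = (1/2)M(R²+r²) + Md² = M·[0.5·[(0.502)² + (0.119)²] + (0.385)²] = M·0.28131.
So M = 0.9733 / 0.28131 = 3.4599 kg.

3.46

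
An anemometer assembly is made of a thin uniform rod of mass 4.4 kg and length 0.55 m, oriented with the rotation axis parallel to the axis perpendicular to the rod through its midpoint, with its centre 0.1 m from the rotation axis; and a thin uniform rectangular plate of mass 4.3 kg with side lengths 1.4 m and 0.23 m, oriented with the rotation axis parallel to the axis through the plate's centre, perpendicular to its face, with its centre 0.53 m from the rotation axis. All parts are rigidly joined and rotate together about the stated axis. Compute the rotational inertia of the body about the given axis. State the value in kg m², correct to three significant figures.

Thin rod: I_cm = (1/12)ML² = (1/12)(4.4)(0.55)² = 0.11092 kg m²; centre at d = 0.1 m, so I = I_cm + Md² gives I = 0.11092 + (4.4)(0.1)² = 0.15492 kg m².
Rectangular plate: I_cm = (1/12)M(a²+b²) = (1/12)(4.3)[(1.4)² + (0.23)²] = 0.72129 kg m²; centre at d = 0.53 m, so I = I_cm + Md² gives I = 0.72129 + (4.3)(0.53)² = 1.9292 kg m².
Total I = 0.15492 + 1.9292 = 2.0841 kg m².

2.08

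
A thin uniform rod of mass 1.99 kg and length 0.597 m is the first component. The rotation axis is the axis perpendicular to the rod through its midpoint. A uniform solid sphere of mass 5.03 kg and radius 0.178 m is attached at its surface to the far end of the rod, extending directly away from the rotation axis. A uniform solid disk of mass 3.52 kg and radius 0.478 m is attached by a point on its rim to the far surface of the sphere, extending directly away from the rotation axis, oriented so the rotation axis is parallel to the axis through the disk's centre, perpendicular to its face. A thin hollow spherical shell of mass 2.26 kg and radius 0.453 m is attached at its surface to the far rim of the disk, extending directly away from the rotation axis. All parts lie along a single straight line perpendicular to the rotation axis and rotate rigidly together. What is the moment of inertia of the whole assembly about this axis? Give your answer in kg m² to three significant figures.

Thin rod: I_cm = (1/12)ML² = (1/12)(1.99)(0.597)² = 0.059104 kg m²; axis through the centre, so I = 0.059104 kg m².
Solid sphere: I_cm = (2/5)MR² = (2/5)(5.03)(0.178)² = 0.063748 kg m²; centre at d = 0.2985 + 0.178 = 0.4765 m, so I = I_cm + Md² gives I = 0.063748 + (5.03)(0.4765)² = 1.2058 kg m².
Solid disk: I_cm = (1/2)MR² = (1/2)(3.52)(0.478)² = 0.40213 kg m²; centre at d = 0.2985 + 0.178 + 0.178 + 0.478 = 1.1325 m, so I = I_cm + Md² gives I = 0.40213 + (3.52)(1.1325)² = 4.9167 kg m².
Spherical shell: I_cm = (2/3)MR² = (2/3)(2.26)(0.453)² = 0.30918 kg m²; centre at d = 0.2985 + 0.178 + 0.178 + 0.478 + 0.478 + 0.453 = 2.0635 m, so I = I_cm + Md² gives I = 0.30918 + (2.26)(2.0635)² = 9.9323 kg m².
Total I = 0.059104 + 1.2058 + 4.9167 + 9.9323 = 16.114 kg m².

16.1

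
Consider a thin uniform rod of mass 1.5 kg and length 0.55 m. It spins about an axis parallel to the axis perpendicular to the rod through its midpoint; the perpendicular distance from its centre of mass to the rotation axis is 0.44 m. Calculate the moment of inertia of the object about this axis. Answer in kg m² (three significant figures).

I_cm = (1/12)ML² = (1/12)(1.5)(0.55)² = 0.037813 kg m²; centre at d = 0.44 m, so I = I_cm + Md² gives I = 0.037813 + (1.5)(0.44)² = 0.32821 kg m².

0.328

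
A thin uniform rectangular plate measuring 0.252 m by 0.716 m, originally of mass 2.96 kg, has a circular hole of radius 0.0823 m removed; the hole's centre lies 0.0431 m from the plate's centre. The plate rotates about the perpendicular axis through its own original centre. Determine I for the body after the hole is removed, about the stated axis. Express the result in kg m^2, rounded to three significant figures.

0.140

Unpierced body about its centre: I₀ = (1/12)M(a²+b²) = (1/12)(2.96)[(0.252)² + (0.716)²] = 0.14212 kg m^2.
The removed disk has mass m = M·πr²/(ab) = (2.96)·π(0.0823)²/(0.252·0.716) = 0.34908 kg (same uniform areal density).
Its moment of inertia about the rotation axis (parallel-axis theorem): I_hole = (1/2)mr² + md² = (1/2)(0.34908)(0.0823)² + (0.34908)(0.0431)² = 0.0018307 kg m^2.
Treating the hole as negative mass, I = I₀ − I_hole = 0.14212 − 0.0018307 = 0.14029 kg m^2.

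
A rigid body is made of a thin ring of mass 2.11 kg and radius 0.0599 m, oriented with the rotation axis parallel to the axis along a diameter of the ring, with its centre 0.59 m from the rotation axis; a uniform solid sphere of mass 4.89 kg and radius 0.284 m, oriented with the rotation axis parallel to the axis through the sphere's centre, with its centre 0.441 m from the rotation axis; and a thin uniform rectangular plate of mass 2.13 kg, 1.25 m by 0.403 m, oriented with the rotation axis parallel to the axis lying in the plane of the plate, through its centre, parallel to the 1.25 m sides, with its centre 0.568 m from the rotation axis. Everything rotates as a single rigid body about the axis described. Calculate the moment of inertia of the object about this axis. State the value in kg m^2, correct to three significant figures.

Thin ring: I_cm = (1/2)MR² = (1/2)(2.11)(0.0599)² = 0.0037854 kg m^2; centre at d = 0.59 m, so the parallel axis theorem gives I = 0.0037854 + (2.11)(0.59)² = 0.73828 kg m^2.
Solid sphere: I_cm = (2/5)MR² = (2/5)(4.89)(0.284)² = 0.15776 kg m^2; centre at d = 0.441 m, so the parallel axis theorem gives I = 0.15776 + (4.89)(0.441)² = 1.1088 kg m^2.
Rectangular plate: I_cm = (1/12)Mb² = (1/12)(2.13)(0.403)² = 0.028828 kg m^2; centre at d = 0.568 m, so the parallel axis theorem gives I = 0.028828 + (2.13)(0.568)² = 0.71602 kg m^2.
Total I = 0.73828 + 1.1088 + 0.71602 = 2.5631 kg m^2.

2.56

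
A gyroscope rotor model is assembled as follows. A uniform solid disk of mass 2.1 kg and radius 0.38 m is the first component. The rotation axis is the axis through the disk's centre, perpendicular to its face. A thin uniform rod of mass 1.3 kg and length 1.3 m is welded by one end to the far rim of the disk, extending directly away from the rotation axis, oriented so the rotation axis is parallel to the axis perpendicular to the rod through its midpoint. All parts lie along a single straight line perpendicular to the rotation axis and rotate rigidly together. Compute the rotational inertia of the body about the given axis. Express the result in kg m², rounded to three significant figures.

1.71

Solid disk: I_cm = (1/2)MR² = (1/2)(2.1)(0.38)² = 0.15162 kg m²; axis through the centre, so I = 0.15162 kg m².
Thin rod: I_cm = (1/12)ML² = (1/12)(1.3)(1.3)² = 0.18308 kg m²; centre at d = 0.38 + 0.65 = 1.03 m, so the parallel axis theorem gives I = 0.18308 + (1.3)(1.03)² = 1.5623 kg m².
Total I = 0.15162 + 1.5623 = 1.7139 kg m².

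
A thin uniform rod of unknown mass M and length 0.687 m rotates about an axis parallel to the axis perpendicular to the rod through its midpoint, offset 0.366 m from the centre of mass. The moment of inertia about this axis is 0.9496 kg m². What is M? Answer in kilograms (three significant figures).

5.48

I = I_cm + Md² = (1/12)ML² + Md² = M·[0.0833333·(0.687)² + (0.366)²] = M·0.17329.
So M = 0.9496 / 0.17329 = 5.4799 kg.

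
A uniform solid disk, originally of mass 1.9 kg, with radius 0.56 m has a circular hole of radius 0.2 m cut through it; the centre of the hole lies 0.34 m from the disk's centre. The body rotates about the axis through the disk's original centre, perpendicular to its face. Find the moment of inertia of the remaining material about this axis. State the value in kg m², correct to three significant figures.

Unpierced body about its centre: I₀ = (1/2)MR² = (1/2)(1.9)(0.56)² = 0.29792 kg m².
The removed disk has mass m = M·(r/R)² = (1.9)(0.2/0.56)² = 0.24235 kg (same uniform areal density).
Its moment of inertia about the rotation axis (parallel-axis theorem): I_hole = (1/2)mr² + md² = (1/2)(0.24235)(0.2)² + (0.24235)(0.34)² = 0.032862 kg m².
Treating the hole as negative mass, I = I₀ − I_hole = 0.29792 − 0.032862 = 0.26506 kg m².

0.265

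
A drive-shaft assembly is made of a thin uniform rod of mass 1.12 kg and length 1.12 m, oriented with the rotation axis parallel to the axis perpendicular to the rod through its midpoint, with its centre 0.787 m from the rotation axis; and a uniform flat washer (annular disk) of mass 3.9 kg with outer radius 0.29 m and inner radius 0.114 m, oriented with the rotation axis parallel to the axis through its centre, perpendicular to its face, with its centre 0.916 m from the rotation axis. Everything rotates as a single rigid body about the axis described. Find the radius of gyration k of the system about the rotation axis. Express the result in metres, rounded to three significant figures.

0.923

Thin rod: I_cm = (1/12)ML² = (1/12)(1.12)(1.12)² = 0.11708 kg·m²; centre at d = 0.787 m, so the parallel axis theorem gives I = 0.11708 + (1.12)(0.787)² = 0.81077 kg·m².
Annular disk: I_cm = (1/2)M(R²+r²) = (1/2)(3.9)[(0.29)² + (0.114)²] = 0.18934 kg·m²; centre at d = 0.916 m, so the parallel axis theorem gives I = 0.18934 + (3.9)(0.916)² = 3.4617 kg·m².
Total I = 4.2724 kg·m²; total mass M = 5.02 kg.
k = √(I/M) = √(4.2724/5.02) = 0.92254 m.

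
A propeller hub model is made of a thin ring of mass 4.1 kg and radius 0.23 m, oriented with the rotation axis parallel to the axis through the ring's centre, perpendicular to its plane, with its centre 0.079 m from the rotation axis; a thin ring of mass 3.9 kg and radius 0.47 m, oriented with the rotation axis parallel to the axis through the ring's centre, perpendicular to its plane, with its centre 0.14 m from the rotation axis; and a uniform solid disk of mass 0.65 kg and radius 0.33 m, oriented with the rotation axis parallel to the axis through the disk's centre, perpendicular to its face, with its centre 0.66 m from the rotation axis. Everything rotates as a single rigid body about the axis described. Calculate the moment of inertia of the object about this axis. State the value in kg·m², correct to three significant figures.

1.50

Thin ring: I_cm = MR² = (4.1)(0.23)² = 0.21689 kg·m²; centre at d = 0.079 m, so I = I_cm + Md² gives I = 0.21689 + (4.1)(0.079)² = 0.24248 kg·m².
Thin ring: I_cm = MR² = (3.9)(0.47)² = 0.86151 kg·m²; centre at d = 0.14 m, so I = I_cm + Md² gives I = 0.86151 + (3.9)(0.14)² = 0.93795 kg·m².
Solid disk: I_cm = (1/2)MR² = (1/2)(0.65)(0.33)² = 0.035393 kg·m²; centre at d = 0.66 m, so I = I_cm + Md² gives I = 0.035393 + (0.65)(0.66)² = 0.31853 kg·m².
Total I = 0.24248 + 0.93795 + 0.31853 = 1.499 kg·m².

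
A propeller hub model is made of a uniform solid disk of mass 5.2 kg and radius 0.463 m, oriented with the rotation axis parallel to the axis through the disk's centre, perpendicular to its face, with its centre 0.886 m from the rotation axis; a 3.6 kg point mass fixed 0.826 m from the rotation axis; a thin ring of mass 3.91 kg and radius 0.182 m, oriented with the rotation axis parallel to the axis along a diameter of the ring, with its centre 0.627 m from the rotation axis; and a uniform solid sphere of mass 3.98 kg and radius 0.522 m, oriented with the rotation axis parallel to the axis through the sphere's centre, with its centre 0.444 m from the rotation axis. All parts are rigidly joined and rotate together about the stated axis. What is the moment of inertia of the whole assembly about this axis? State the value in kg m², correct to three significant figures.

9.92

Solid disk: I_cm = (1/2)MR² = (1/2)(5.2)(0.463)² = 0.55736 kg m²; centre at d = 0.886 m, so the parallel axis theorem gives I = 0.55736 + (5.2)(0.886)² = 4.6393 kg m².
Point mass: I_cm = 0; centre at d = 0.826 m, so the parallel axis theorem gives I = 0 + (3.6)(0.826)² = 2.4562 kg m².
Thin ring: I_cm = (1/2)MR² = (1/2)(3.91)(0.182)² = 0.064757 kg m²; centre at d = 0.627 m, so the parallel axis theorem gives I = 0.064757 + (3.91)(0.627)² = 1.6019 kg m².
Solid sphere: I_cm = (2/5)MR² = (2/5)(3.98)(0.522)² = 0.43379 kg m²; centre at d = 0.444 m, so the parallel axis theorem gives I = 0.43379 + (3.98)(0.444)² = 1.2184 kg m².
Total I = 4.6393 + 2.4562 + 1.6019 + 1.2184 = 9.9158 kg m².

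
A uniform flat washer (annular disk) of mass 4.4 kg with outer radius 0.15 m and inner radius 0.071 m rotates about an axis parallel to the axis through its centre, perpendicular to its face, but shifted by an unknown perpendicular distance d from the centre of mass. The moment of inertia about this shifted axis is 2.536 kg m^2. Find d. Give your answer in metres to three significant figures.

0.750

About the centre-of-mass axis, I_cm = (1/2)M(R²+r²) = (1/2)(4.4)[(0.15)² + (0.071)²] = 0.06059 kg m^2.
Parallel axis theorem: I = I_cm + Md², so Md² = 2.536 − 0.06059 = 2.4754 kg m^2.
d = √(2.4754 / 4.4) = 0.75006 m.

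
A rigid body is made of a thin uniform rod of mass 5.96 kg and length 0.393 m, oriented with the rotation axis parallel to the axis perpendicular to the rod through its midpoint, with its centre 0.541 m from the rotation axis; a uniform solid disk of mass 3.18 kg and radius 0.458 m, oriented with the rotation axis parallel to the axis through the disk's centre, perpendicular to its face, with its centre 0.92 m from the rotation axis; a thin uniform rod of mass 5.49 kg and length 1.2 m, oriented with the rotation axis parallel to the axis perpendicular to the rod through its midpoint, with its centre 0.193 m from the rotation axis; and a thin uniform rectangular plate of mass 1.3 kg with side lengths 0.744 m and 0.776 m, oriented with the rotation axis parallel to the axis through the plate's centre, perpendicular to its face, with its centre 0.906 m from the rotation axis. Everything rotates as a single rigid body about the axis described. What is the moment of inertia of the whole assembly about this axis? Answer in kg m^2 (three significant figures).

6.90

Thin rod: I_cm = (1/12)ML² = (1/12)(5.96)(0.393)² = 0.07671 kg m^2; centre at d = 0.541 m, so the parallel axis theorem gives I = 0.07671 + (5.96)(0.541)² = 1.8211 kg m^2.
Solid disk: I_cm = (1/2)MR² = (1/2)(3.18)(0.458)² = 0.33352 kg m^2; centre at d = 0.92 m, so the parallel axis theorem gives I = 0.33352 + (3.18)(0.92)² = 3.0251 kg m^2.
Thin rod: I_cm = (1/12)ML² = (1/12)(5.49)(1.2)² = 0.6588 kg m^2; centre at d = 0.193 m, so the parallel axis theorem gives I = 0.6588 + (5.49)(0.193)² = 0.8633 kg m^2.
Rectangular plate: I_cm = (1/12)M(a²+b²) = (1/12)(1.3)[(0.744)² + (0.776)²] = 0.1252 kg m^2; centre at d = 0.906 m, so the parallel axis theorem gives I = 0.1252 + (1.3)(0.906)² = 1.1923 kg m^2.
Total I = 1.8211 + 3.0251 + 0.8633 + 1.1923 = 6.9018 kg m^2.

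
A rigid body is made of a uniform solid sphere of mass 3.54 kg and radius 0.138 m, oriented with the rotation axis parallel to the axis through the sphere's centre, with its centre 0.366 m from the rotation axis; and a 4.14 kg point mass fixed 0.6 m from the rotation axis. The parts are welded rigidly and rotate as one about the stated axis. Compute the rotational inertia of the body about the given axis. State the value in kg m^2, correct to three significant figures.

1.99

Solid sphere: I_cm = (2/5)MR² = (2/5)(3.54)(0.138)² = 0.026966 kg m^2; centre at d = 0.366 m, so I = I_cm + Md² gives I = 0.026966 + (3.54)(0.366)² = 0.50117 kg m^2.
Point mass: I_cm = 0; centre at d = 0.6 m, so I = I_cm + Md² gives I = 0 + (4.14)(0.6)² = 1.4904 kg m^2.
Total I = 0.50117 + 1.4904 = 1.9916 kg m^2.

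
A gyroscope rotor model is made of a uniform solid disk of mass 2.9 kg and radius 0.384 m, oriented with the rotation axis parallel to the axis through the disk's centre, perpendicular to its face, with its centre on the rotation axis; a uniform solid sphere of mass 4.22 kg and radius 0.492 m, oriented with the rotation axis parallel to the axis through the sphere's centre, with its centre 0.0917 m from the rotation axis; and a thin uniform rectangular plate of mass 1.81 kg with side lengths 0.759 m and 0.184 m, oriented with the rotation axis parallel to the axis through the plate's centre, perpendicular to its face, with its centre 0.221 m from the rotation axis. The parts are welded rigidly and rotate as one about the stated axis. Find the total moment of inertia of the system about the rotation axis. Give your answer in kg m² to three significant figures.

0.838

Solid disk: I_cm = (1/2)MR² = (1/2)(2.9)(0.384)² = 0.21381 kg m²; axis through the centre, so I = 0.21381 kg m².
Solid sphere: I_cm = (2/5)MR² = (2/5)(4.22)(0.492)² = 0.4086 kg m²; centre at d = 0.0917 m, so I = I_cm + Md² gives I = 0.4086 + (4.22)(0.0917)² = 0.44409 kg m².
Rectangular plate: I_cm = (1/12)M(a²+b²) = (1/12)(1.81)[(0.759)² + (0.184)²] = 0.091999 kg m²; centre at d = 0.221 m, so I = I_cm + Md² gives I = 0.091999 + (1.81)(0.221)² = 0.1804 kg m².
Total I = 0.21381 + 0.44409 + 0.1804 = 0.8383 kg m².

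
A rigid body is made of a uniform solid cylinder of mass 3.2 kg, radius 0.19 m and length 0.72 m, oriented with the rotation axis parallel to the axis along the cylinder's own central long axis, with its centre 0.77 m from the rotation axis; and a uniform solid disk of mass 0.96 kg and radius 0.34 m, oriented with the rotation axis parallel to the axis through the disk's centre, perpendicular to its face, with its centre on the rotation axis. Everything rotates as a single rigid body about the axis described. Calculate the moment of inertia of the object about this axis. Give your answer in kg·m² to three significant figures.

2.01

Solid cylinder: I_cm = (1/2)MR² = (1/2)(3.2)(0.19)² = 0.05776 kg·m²; centre at d = 0.77 m, so the parallel axis theorem gives I = 0.05776 + (3.2)(0.77)² = 1.955 kg·m².
Solid disk: I_cm = (1/2)MR² = (1/2)(0.96)(0.34)² = 0.055488 kg·m²; axis through the centre, so I = 0.055488 kg·m².
Total I = 1.955 + 0.055488 = 2.0105 kg·m².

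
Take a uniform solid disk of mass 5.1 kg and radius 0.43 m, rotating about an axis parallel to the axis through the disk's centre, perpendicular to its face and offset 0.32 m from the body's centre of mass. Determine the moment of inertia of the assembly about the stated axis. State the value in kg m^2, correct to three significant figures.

I_cm = (1/2)MR² = (1/2)(5.1)(0.43)² = 0.47149 kg m^2; centre at d = 0.32 m, so I = I_cm + Md² gives I = 0.47149 + (5.1)(0.32)² = 0.99374 kg m^2.

0.994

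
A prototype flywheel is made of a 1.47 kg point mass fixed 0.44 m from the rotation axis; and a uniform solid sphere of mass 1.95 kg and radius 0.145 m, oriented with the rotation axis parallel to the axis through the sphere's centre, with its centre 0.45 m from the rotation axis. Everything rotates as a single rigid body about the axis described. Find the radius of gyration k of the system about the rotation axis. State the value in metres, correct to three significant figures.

0.451

Point mass: I_cm = 0; centre at d = 0.44 m, so the parallel axis theorem gives I = 0 + (1.47)(0.44)² = 0.28459 kg m².
Solid sphere: I_cm = (2/5)MR² = (2/5)(1.95)(0.145)² = 0.0164 kg m²; centre at d = 0.45 m, so the parallel axis theorem gives I = 0.0164 + (1.95)(0.45)² = 0.41127 kg m².
Total I = 0.69587 kg m²; total mass M = 3.42 kg.
k = √(I/M) = √(0.69587/3.42) = 0.45108 m.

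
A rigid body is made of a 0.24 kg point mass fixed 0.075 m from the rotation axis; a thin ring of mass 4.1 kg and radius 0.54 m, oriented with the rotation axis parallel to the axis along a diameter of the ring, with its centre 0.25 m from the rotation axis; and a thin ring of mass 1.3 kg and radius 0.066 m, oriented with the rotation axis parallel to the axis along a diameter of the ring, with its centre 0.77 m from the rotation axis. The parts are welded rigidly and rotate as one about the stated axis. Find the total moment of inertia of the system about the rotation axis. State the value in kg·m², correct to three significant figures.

Point mass: I_cm = 0; centre at d = 0.075 m, so the parallel axis theorem gives I = 0 + (0.24)(0.075)² = 0.00135 kg·m².
Thin ring: I_cm = (1/2)MR² = (1/2)(4.1)(0.54)² = 0.59778 kg·m²; centre at d = 0.25 m, so the parallel axis theorem gives I = 0.59778 + (4.1)(0.25)² = 0.85403 kg·m².
Thin ring: I_cm = (1/2)MR² = (1/2)(1.3)(0.066)² = 0.0028314 kg·m²; centre at d = 0.77 m, so the parallel axis theorem gives I = 0.0028314 + (1.3)(0.77)² = 0.7736 kg·m².
Total I = 0.00135 + 0.85403 + 0.7736 = 1.629 kg·m².

1.63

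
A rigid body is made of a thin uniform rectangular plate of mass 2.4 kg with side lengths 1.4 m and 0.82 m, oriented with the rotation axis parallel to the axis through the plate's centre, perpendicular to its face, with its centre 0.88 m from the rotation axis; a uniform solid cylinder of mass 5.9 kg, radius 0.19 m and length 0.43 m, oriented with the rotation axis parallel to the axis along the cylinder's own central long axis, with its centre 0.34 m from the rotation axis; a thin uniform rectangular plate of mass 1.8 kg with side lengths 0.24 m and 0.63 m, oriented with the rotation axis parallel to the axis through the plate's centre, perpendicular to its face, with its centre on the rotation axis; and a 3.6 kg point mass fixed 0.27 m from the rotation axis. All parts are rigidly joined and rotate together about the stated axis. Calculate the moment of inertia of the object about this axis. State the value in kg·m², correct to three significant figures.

3.50

Rectangular plate: I_cm = (1/12)M(a²+b²) = (1/12)(2.4)[(1.4)² + (0.82)²] = 0.52648 kg·m²; centre at d = 0.88 m, so the parallel axis theorem gives I = 0.52648 + (2.4)(0.88)² = 2.385 kg·m².
Solid cylinder: I_cm = (1/2)MR² = (1/2)(5.9)(0.19)² = 0.1065 kg·m²; centre at d = 0.34 m, so the parallel axis theorem gives I = 0.1065 + (5.9)(0.34)² = 0.78854 kg·m².
Rectangular plate: I_cm = (1/12)M(a²+b²) = (1/12)(1.8)[(0.24)² + (0.63)²] = 0.068175 kg·m²; axis through the centre, so I = 0.068175 kg·m².
Point mass: I_cm = 0; centre at d = 0.27 m, so the parallel axis theorem gives I = 0 + (3.6)(0.27)² = 0.26244 kg·m².
Total I = 2.385 + 0.78854 + 0.068175 + 0.26244 = 3.5042 kg·m².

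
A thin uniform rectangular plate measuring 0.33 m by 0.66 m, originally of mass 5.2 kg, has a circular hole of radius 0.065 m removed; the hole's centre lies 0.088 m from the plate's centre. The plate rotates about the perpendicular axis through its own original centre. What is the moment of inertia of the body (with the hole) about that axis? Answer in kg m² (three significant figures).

Unpierced body about its centre: I₀ = (1/12)M(a²+b²) = (1/12)(5.2)[(0.33)² + (0.66)²] = 0.23595 kg m².
The removed disk has mass m = M·πr²/(ab) = (5.2)·π(0.065)²/(0.33·0.66) = 0.3169 kg (same uniform areal density).
Its moment of inertia about the rotation axis (parallel-axis theorem): I_hole = (1/2)mr² + md² = (1/2)(0.3169)(0.065)² + (0.3169)(0.088)² = 0.0031235 kg m².
Treating the hole as negative mass, I = I₀ − I_hole = 0.23595 − 0.0031235 = 0.23283 kg m².

0.233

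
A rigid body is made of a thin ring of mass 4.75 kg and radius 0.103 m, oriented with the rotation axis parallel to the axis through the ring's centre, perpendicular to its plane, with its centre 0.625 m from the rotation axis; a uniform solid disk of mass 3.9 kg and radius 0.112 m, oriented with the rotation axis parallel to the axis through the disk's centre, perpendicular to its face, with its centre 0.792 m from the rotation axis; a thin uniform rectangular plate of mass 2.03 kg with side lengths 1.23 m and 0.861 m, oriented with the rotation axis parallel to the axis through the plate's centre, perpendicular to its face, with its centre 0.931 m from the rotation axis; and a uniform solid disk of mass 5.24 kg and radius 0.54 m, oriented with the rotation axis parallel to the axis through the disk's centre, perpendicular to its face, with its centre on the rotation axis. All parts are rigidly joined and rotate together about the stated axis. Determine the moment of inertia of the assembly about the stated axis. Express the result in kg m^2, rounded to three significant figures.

7.28

Thin ring: I_cm = MR² = (4.75)(0.103)² = 0.050393 kg m^2; centre at d = 0.625 m, so the parallel axis theorem gives I = 0.050393 + (4.75)(0.625)² = 1.9059 kg m^2.
Solid disk: I_cm = (1/2)MR² = (1/2)(3.9)(0.112)² = 0.024461 kg m^2; centre at d = 0.792 m, so the parallel axis theorem gives I = 0.024461 + (3.9)(0.792)² = 2.4708 kg m^2.
Rectangular plate: I_cm = (1/12)M(a²+b²) = (1/12)(2.03)[(1.23)² + (0.861)²] = 0.38134 kg m^2; centre at d = 0.931 m, so the parallel axis theorem gives I = 0.38134 + (2.03)(0.931)² = 2.1409 kg m^2.
Solid disk: I_cm = (1/2)MR² = (1/2)(5.24)(0.54)² = 0.76399 kg m^2; axis through the centre, so I = 0.76399 kg m^2.
Total I = 1.9059 + 2.4708 + 2.1409 + 0.76399 = 7.2815 kg m^2.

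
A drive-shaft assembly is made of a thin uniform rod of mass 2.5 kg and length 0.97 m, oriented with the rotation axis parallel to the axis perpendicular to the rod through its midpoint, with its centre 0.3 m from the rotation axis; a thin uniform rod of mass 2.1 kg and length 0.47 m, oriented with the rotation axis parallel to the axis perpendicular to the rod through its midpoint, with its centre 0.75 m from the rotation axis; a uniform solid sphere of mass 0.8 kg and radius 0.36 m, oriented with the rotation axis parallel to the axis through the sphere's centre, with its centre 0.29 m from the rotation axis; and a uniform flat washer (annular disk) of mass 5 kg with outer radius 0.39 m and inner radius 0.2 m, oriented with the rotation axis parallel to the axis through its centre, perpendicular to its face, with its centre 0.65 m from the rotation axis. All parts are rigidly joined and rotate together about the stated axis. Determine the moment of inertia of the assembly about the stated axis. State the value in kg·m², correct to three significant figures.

4.34

Thin rod: I_cm = (1/12)ML² = (1/12)(2.5)(0.97)² = 0.19602 kg·m²; centre at d = 0.3 m, so I = I_cm + Md² gives I = 0.19602 + (2.5)(0.3)² = 0.42102 kg·m².
Thin rod: I_cm = (1/12)ML² = (1/12)(2.1)(0.47)² = 0.038657 kg·m²; centre at d = 0.75 m, so I = I_cm + Md² gives I = 0.038657 + (2.1)(0.75)² = 1.2199 kg·m².
Solid sphere: I_cm = (2/5)MR² = (2/5)(0.8)(0.36)² = 0.041472 kg·m²; centre at d = 0.29 m, so I = I_cm + Md² gives I = 0.041472 + (0.8)(0.29)² = 0.10875 kg·m².
Annular disk: I_cm = (1/2)M(R²+r²) = (1/2)(5)[(0.39)² + (0.2)²] = 0.48025 kg·m²; centre at d = 0.65 m, so I = I_cm + Md² gives I = 0.48025 + (5)(0.65)² = 2.5928 kg·m².
Total I = 0.42102 + 1.2199 + 0.10875 + 2.5928 = 4.3424 kg·m².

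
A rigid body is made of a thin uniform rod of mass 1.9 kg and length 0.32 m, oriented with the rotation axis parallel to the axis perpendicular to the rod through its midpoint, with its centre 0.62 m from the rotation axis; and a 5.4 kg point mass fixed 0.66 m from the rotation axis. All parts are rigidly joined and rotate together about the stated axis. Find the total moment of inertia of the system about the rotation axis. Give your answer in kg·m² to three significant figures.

3.10

Thin rod: I_cm = (1/12)ML² = (1/12)(1.9)(0.32)² = 0.016213 kg·m²; centre at d = 0.62 m, so the parallel axis theorem gives I = 0.016213 + (1.9)(0.62)² = 0.74657 kg·m².
Point mass: I_cm = 0; centre at d = 0.66 m, so the parallel axis theorem gives I = 0 + (5.4)(0.66)² = 2.3522 kg·m².
Total I = 0.74657 + 2.3522 = 3.0988 kg·m².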